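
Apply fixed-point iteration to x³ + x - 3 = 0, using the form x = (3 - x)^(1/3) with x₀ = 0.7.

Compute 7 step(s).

Equation: x³ + x - 3 = 0
Fixed-point form: x = (3 - x)^(1/3)
x₀ = 0.7

x_1 = g(0.700000) = 1.320006
x_2 = g(1.320006) = 1.188783
x_3 = g(1.188783) = 1.218962
x_4 = g(1.218962) = 1.212154
x_5 = g(1.212154) = 1.213696
x_6 = g(1.213696) = 1.213347
x_7 = g(1.213347) = 1.213426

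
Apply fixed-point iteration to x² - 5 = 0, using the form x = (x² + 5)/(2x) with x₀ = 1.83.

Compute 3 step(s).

Equation: x² - 5 = 0
Fixed-point form: x = (x² + 5)/(2x)
x₀ = 1.83

x_1 = g(1.830000) = 2.281120
x_2 = g(2.281120) = 2.236513
x_3 = g(2.236513) = 2.236068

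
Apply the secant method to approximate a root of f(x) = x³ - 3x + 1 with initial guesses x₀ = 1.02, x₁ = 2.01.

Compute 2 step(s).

f(x) = x³ - 3x + 1
x₀ = 1.02, x₁ = 2.01

Secant formula: x_{n+1} = x_n - f(x_n)(x_n - x_{n-1})/(f(x_n) - f(x_{n-1}))

Iteration 1:
  f(1.020000) = -0.998792
  f(2.010000) = 3.090601
  x_2 = 2.010000 - 3.090601×(2.010000 - 1.020000)/(3.090601 - (-0.998792))
       = 1.261797
Iteration 2:
  f(2.010000) = 3.090601
  f(1.261797) = -0.776444
  x_3 = 1.261797 - (-0.776444)×(1.261797 - 2.010000)/(-0.776444 - 3.090601)
       = 1.412025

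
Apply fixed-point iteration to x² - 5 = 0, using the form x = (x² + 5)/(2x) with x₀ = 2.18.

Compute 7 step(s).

Equation: x² - 5 = 0
Fixed-point form: x = (x² + 5)/(2x)
x₀ = 2.18

x_1 = g(2.180000) = 2.236789
x_2 = g(2.236789) = 2.236068
x_3 = g(2.236068) = 2.236068
x_4 = g(2.236068) = 2.236068
x_5 = g(2.236068) = 2.236068
x_6 = g(2.236068) = 2.236068
x_7 = g(2.236068) = 2.236068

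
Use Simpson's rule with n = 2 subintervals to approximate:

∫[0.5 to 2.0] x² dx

f(x) = x²
a = 0.5, b = 2.0, n = 2
h = (b - a)/n = 0.750000

Simpson's rule: (h/3)[f(x₀) + 4f(x₁) + 2f(x₂) + ... + f(xₙ)]

x_0 = 0.5000, f(x_0) = 0.250000, coefficient = 1
x_1 = 1.2500, f(x_1) = 1.562500, coefficient = 4
x_2 = 2.0000, f(x_2) = 4.000000, coefficient = 1

I ≈ (0.750000/3) × 10.500000 = 2.625000
Exact value: 2.625000
Error: 0.000000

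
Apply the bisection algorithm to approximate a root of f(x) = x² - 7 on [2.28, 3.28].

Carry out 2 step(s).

f(x) = x² - 7
Initial interval: [2.28, 3.28]

Iteration 1:
  c_1 = (2.280000 + 3.280000)/2 = 2.780000
  f(c_1) = f(2.780000) = 0.728400
  f(a) × f(c) < 0, new interval: [2.280000, 2.780000]
Iteration 2:
  c_2 = (2.280000 + 2.780000)/2 = 2.530000
  f(c_2) = f(2.530000) = -0.599100
  f(a) × f(c) ≥ 0, new interval: [2.530000, 2.780000]

After 2 iteration(s), the approximation is c_2 = 2.530000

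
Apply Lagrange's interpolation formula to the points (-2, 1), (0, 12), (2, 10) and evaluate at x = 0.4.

Lagrange interpolation formula:
P(x) = Σ yᵢ × Lᵢ(x)
where Lᵢ(x) = Π_{j≠i} (x - xⱼ)/(xᵢ - xⱼ)

L_0(0.4) = (0.4 - 0)/(-2 - 0) × (0.4 - 2)/(-2 - 2) = -0.080000
L_1(0.4) = (0.4 - (-2))/(0 - (-2)) × (0.4 - 2)/(0 - 2) = 0.960000
L_2(0.4) = (0.4 - (-2))/(2 - (-2)) × (0.4 - 0)/(2 - 0) = 0.120000

P(0.4) = 1×L_0(0.4) + 12×L_1(0.4) + 10×L_2(0.4)
P(0.4) = 12.640000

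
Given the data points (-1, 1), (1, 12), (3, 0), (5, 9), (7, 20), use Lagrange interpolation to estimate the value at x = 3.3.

Lagrange interpolation formula:
P(x) = Σ yᵢ × Lᵢ(x)
where Lᵢ(x) = Π_{j≠i} (x - xⱼ)/(xᵢ - xⱼ)

L_0(3.3) = (3.3 - 1)/(-1 - 1) × (3.3 - 3)/(-1 - 3) × (3.3 - 5)/(-1 - 5) × (3.3 - 7)/(-1 - 7) = 0.011302
L_1(3.3) = (3.3 - (-1))/(1 - (-1)) × (3.3 - 3)/(1 - 3) × (3.3 - 5)/(1 - 5) × (3.3 - 7)/(1 - 7) = -0.084522
L_2(3.3) = (3.3 - (-1))/(3 - (-1)) × (3.3 - 1)/(3 - 1) × (3.3 - 5)/(3 - 5) × (3.3 - 7)/(3 - 7) = 0.972002
L_3(3.3) = (3.3 - (-1))/(5 - (-1)) × (3.3 - 1)/(5 - 1) × (3.3 - 3)/(5 - 3) × (3.3 - 7)/(5 - 7) = 0.114353
L_4(3.3) = (3.3 - (-1))/(7 - (-1)) × (3.3 - 1)/(7 - 1) × (3.3 - 3)/(7 - 3) × (3.3 - 5)/(7 - 5) = -0.013135

P(3.3) = 1×L_0(3.3) + 12×L_1(3.3) + 0×L_2(3.3) + 9×L_3(3.3) + 20×L_4(3.3)
P(3.3) = -0.236485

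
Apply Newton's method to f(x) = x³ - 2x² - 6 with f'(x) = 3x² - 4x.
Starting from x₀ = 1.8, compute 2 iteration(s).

f(x) = x³ - 2x² - 6
f'(x) = 3x² - 4x
x₀ = 1.8

Newton-Raphson formula: x_{n+1} = x_n - f(x_n)/f'(x_n)

Iteration 1:
  f(1.800000) = -6.648000
  f'(1.800000) = 2.520000
  x_1 = 1.800000 - (-6.648000)/2.520000 = 4.438095
Iteration 2:
  f(4.438095) = 42.022404
  f'(4.438095) = 41.337687
  x_2 = 4.438095 - 42.022404/41.337687 = 3.421531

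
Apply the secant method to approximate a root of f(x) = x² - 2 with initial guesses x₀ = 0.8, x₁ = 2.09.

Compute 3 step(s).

f(x) = x² - 2
x₀ = 0.8, x₁ = 2.09

Secant formula: x_{n+1} = x_n - f(x_n)(x_n - x_{n-1})/(f(x_n) - f(x_{n-1}))

Iteration 1:
  f(0.800000) = -1.360000
  f(2.090000) = 2.368100
  x_2 = 2.090000 - 2.368100×(2.090000 - 0.800000)/(2.368100 - (-1.360000))
       = 1.270588
Iteration 2:
  f(2.090000) = 2.368100
  f(1.270588) = -0.385606
  x_3 = 1.270588 - (-0.385606)×(1.270588 - 2.090000)/(-0.385606 - 2.368100)
       = 1.385332
Iteration 3:
  f(1.270588) = -0.385606
  f(1.385332) = -0.080856
  x_4 = 1.385332 - (-0.080856)×(1.385332 - 1.270588)/(-0.080856 - (-0.385606))
       = 1.415775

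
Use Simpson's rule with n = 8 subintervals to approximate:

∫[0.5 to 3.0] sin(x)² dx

f(x) = sin(x)²
a = 0.5, b = 3.0, n = 8
h = (b - a)/n = 0.312500

Simpson's rule: (h/3)[f(x₀) + 4f(x₁) + 2f(x₂) + ... + f(xₙ)]

x_0 = 0.5000, f(x_0) = 0.229849, coefficient = 1
x_1 = 0.8125, f(x_1) = 0.527089, coefficient = 4
x_2 = 1.1250, f(x_2) = 0.814087, coefficient = 2
x_3 = 1.4375, f(x_3) = 0.982337, coefficient = 4
x_4 = 1.7500, f(x_4) = 0.968228, coefficient = 2
x_5 = 2.0625, f(x_5) = 0.777095, coefficient = 4
x_6 = 2.3750, f(x_6) = 0.481199, coefficient = 2
x_7 = 2.6875, f(x_7) = 0.192411, coefficient = 4
x_8 = 3.0000, f(x_8) = 0.019915, coefficient = 1

I ≈ (0.312500/3) × 14.692519 = 1.530471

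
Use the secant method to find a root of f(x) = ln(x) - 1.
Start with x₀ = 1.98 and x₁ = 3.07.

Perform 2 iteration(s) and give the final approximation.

f(x) = ln(x) - 1
x₀ = 1.98, x₁ = 3.07

Secant formula: x_{n+1} = x_n - f(x_n)(x_n - x_{n-1})/(f(x_n) - f(x_{n-1}))

Iteration 1:
  f(1.980000) = -0.316903
  f(3.070000) = 0.121678
  x_2 = 3.070000 - 0.121678×(3.070000 - 1.980000)/(0.121678 - (-0.316903))
       = 2.767596
Iteration 2:
  f(3.070000) = 0.121678
  f(2.767596) = 0.017979
  x_3 = 2.767596 - 0.017979×(2.767596 - 3.070000)/(0.017979 - 0.121678)
       = 2.715166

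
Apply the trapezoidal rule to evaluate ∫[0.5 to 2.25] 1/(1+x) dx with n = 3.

f(x) = 1/(1+x)
a = 0.5, b = 2.25, n = 3
h = (b - a)/n = 0.583333

Trapezoidal rule: (h/2)[f(x₀) + 2f(x₁) + 2f(x₂) + ... + f(xₙ)]

x_0 = 0.5000, f(x_0) = 0.666667, coefficient = 1
x_1 = 1.0833, f(x_1) = 0.480000, coefficient = 2
x_2 = 1.6667, f(x_2) = 0.375000, coefficient = 2
x_3 = 2.2500, f(x_3) = 0.307692, coefficient = 1

I ≈ (0.583333/2) × 2.684359 = 0.782938
Exact value: 0.773190
Error: 0.009748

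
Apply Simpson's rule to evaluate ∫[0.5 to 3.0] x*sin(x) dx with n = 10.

f(x) = x*sin(x)
a = 0.5, b = 3.0, n = 10
h = (b - a)/n = 0.250000

Simpson's rule: (h/3)[f(x₀) + 4f(x₁) + 2f(x₂) + ... + f(xₙ)]

x_0 = 0.5000, f(x_0) = 0.239713, coefficient = 1
x_1 = 0.7500, f(x_1) = 0.511229, coefficient = 4
x_2 = 1.0000, f(x_2) = 0.841471, coefficient = 2
x_3 = 1.2500, f(x_3) = 1.186231, coefficient = 4
x_4 = 1.5000, f(x_4) = 1.496242, coefficient = 2
x_5 = 1.7500, f(x_5) = 1.721975, coefficient = 4
x_6 = 2.0000, f(x_6) = 1.818595, coefficient = 2
x_7 = 2.2500, f(x_7) = 1.750665, coefficient = 4
x_8 = 2.5000, f(x_8) = 1.496180, coefficient = 2
x_9 = 2.7500, f(x_9) = 1.049568, coefficient = 4
x_10 = 3.0000, f(x_10) = 0.423360, coefficient = 1

I ≈ (0.250000/3) × 36.846721 = 3.070560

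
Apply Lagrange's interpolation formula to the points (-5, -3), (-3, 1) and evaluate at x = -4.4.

Lagrange interpolation formula:
P(x) = Σ yᵢ × Lᵢ(x)
where Lᵢ(x) = Π_{j≠i} (x - xⱼ)/(xᵢ - xⱼ)

L_0(-4.4) = (-4.4 - (-3))/(-5 - (-3)) = 0.700000
L_1(-4.4) = (-4.4 - (-5))/(-3 - (-5)) = 0.300000

P(-4.4) = (-3)×L_0(-4.4) + 1×L_1(-4.4)
P(-4.4) = -1.800000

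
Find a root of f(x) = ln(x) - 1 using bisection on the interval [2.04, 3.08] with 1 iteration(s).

f(x) = ln(x) - 1
Initial interval: [2.04, 3.08]

Iteration 1:
  c_1 = (2.040000 + 3.080000)/2 = 2.560000
  f(c_1) = f(2.560000) = -0.059993
  f(a) × f(c) ≥ 0, new interval: [2.560000, 3.080000]

After 1 iteration(s), the approximation is c_1 = 2.560000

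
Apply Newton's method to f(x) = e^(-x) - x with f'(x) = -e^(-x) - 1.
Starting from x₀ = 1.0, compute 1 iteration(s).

f(x) = e^(-x) - x
f'(x) = -e^(-x) - 1
x₀ = 1.0

Newton-Raphson formula: x_{n+1} = x_n - f(x_n)/f'(x_n)

Iteration 1:
  f(1.000000) = -0.632121
  f'(1.000000) = -1.367879
  x_1 = 1.000000 - (-0.632121)/(-1.367879) = 0.537883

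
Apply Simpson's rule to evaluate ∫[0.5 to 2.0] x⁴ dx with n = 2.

f(x) = x⁴
a = 0.5, b = 2.0, n = 2
h = (b - a)/n = 0.750000

Simpson's rule: (h/3)[f(x₀) + 4f(x₁) + 2f(x₂) + ... + f(xₙ)]

x_0 = 0.5000, f(x_0) = 0.062500, coefficient = 1
x_1 = 1.2500, f(x_1) = 2.441406, coefficient = 4
x_2 = 2.0000, f(x_2) = 16.000000, coefficient = 1

I ≈ (0.750000/3) × 25.828125 = 6.457031
Exact value: 6.393750
Error: 0.063281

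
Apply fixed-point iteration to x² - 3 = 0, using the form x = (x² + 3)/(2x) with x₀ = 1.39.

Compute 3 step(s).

Equation: x² - 3 = 0
Fixed-point form: x = (x² + 3)/(2x)
x₀ = 1.39

x_1 = g(1.390000) = 1.774137
x_2 = g(1.774137) = 1.732550
x_3 = g(1.732550) = 1.732051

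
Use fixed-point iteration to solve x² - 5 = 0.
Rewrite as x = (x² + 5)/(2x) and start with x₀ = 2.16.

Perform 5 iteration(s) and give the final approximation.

Equation: x² - 5 = 0
Fixed-point form: x = (x² + 5)/(2x)
x₀ = 2.16

x_1 = g(2.160000) = 2.237407
x_2 = g(2.237407) = 2.236068
x_3 = g(2.236068) = 2.236068
x_4 = g(2.236068) = 2.236068
x_5 = g(2.236068) = 2.236068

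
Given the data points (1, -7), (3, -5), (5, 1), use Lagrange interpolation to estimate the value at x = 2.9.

Lagrange interpolation formula:
P(x) = Σ yᵢ × Lᵢ(x)
where Lᵢ(x) = Π_{j≠i} (x - xⱼ)/(xᵢ - xⱼ)

L_0(2.9) = (2.9 - 3)/(1 - 3) × (2.9 - 5)/(1 - 5) = 0.026250
L_1(2.9) = (2.9 - 1)/(3 - 1) × (2.9 - 5)/(3 - 5) = 0.997500
L_2(2.9) = (2.9 - 1)/(5 - 1) × (2.9 - 3)/(5 - 3) = -0.023750

P(2.9) = (-7)×L_0(2.9) + (-5)×L_1(2.9) + 1×L_2(2.9)
P(2.9) = -5.195000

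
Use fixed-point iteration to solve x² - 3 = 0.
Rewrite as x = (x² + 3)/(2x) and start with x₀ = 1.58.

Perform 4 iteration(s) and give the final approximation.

Equation: x² - 3 = 0
Fixed-point form: x = (x² + 3)/(2x)
x₀ = 1.58

x_1 = g(1.580000) = 1.739367
x_2 = g(1.739367) = 1.732066
x_3 = g(1.732066) = 1.732051
x_4 = g(1.732051) = 1.732051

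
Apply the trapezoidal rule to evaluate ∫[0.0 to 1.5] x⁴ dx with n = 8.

f(x) = x⁴
a = 0.0, b = 1.5, n = 8
h = (b - a)/n = 0.187500

Trapezoidal rule: (h/2)[f(x₀) + 2f(x₁) + 2f(x₂) + ... + f(xₙ)]

x_0 = 0.0000, f(x_0) = 0.000000, coefficient = 1
x_1 = 0.1875, f(x_1) = 0.001236, coefficient = 2
x_2 = 0.3750, f(x_2) = 0.019775, coefficient = 2
x_3 = 0.5625, f(x_3) = 0.100113, coefficient = 2
x_4 = 0.7500, f(x_4) = 0.316406, coefficient = 2
x_5 = 0.9375, f(x_5) = 0.772476, coefficient = 2
x_6 = 1.1250, f(x_6) = 1.601807, coefficient = 2
x_7 = 1.3125, f(x_7) = 2.967545, coefficient = 2
x_8 = 1.5000, f(x_8) = 5.062500, coefficient = 1

I ≈ (0.187500/2) × 16.621216 = 1.558239
Exact value: 1.518750
Error: 0.039489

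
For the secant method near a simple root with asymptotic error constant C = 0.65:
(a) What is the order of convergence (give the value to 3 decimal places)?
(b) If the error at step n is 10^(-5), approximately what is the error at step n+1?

(a) Secant method has superlinear convergence with order φ = (1+√5)/2 ≈ 1.618.
    This means |e_{n+1}| ≈ C|e_n|^1.618.

(b) With |e_n| = 10^(-5) and C = 0.65:
    |e_{n+1}| ≈ 0.65 × (10^(-5))^1.618 = 0.65 × 10^(-8.09)

(a) ≈ 1.618 (golden ratio); (b) |e_{n+1}| ≈ 5.281e-09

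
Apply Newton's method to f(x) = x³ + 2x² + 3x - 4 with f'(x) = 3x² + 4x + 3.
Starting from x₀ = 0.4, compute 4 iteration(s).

f(x) = x³ + 2x² + 3x - 4
f'(x) = 3x² + 4x + 3
x₀ = 0.4

Newton-Raphson formula: x_{n+1} = x_n - f(x_n)/f'(x_n)

Iteration 1:
  f(0.400000) = -2.416000
  f'(0.400000) = 5.080000
  x_1 = 0.400000 - (-2.416000)/5.080000 = 0.875591
Iteration 2:
  f(0.875591) = 0.831368
  f'(0.875591) = 8.802339
  x_2 = 0.875591 - 0.831368/8.802339 = 0.781142
Iteration 3:
  f(0.781142) = 0.040431
  f'(0.781142) = 7.955116
  x_3 = 0.781142 - 0.040431/7.955116 = 0.776060
Iteration 4:
  f(0.776060) = 0.000112
  f'(0.776060) = 7.911044
  x_4 = 0.776060 - 0.000112/7.911044 = 0.776045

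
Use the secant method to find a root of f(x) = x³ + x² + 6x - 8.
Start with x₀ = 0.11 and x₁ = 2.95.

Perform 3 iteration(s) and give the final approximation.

f(x) = x³ + x² + 6x - 8
x₀ = 0.11, x₁ = 2.95

Secant formula: x_{n+1} = x_n - f(x_n)(x_n - x_{n-1})/(f(x_n) - f(x_{n-1}))

Iteration 1:
  f(0.110000) = -7.326569
  f(2.950000) = 44.074875
  x_2 = 2.950000 - 44.074875×(2.950000 - 0.110000)/(44.074875 - (-7.326569))
       = 0.514803
Iteration 2:
  f(2.950000) = 44.074875
  f(0.514803) = -4.509726
  x_3 = 0.514803 - (-4.509726)×(0.514803 - 2.950000)/(-4.509726 - 44.074875)
       = 0.740843
Iteration 3:
  f(0.514803) = -4.509726
  f(0.740843) = -2.599482
  x_4 = 0.740843 - (-2.599482)×(0.740843 - 0.514803)/(-2.599482 - (-4.509726))
       = 1.048441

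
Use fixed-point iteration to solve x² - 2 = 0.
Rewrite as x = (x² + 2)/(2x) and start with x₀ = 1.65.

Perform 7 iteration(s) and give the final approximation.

Equation: x² - 2 = 0
Fixed-point form: x = (x² + 2)/(2x)
x₀ = 1.65

x_1 = g(1.650000) = 1.431061
x_2 = g(1.431061) = 1.414313
x_3 = g(1.414313) = 1.414214
x_4 = g(1.414214) = 1.414214
x_5 = g(1.414214) = 1.414214
x_6 = g(1.414214) = 1.414214
x_7 = g(1.414214) = 1.414214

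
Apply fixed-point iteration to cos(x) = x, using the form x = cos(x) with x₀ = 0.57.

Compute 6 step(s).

Equation: cos(x) = x
Fixed-point form: x = cos(x)
x₀ = 0.57

x_1 = g(0.570000) = 0.841901
x_2 = g(0.841901) = 0.666046
x_3 = g(0.666046) = 0.786271
x_4 = g(0.786271) = 0.706489
x_5 = g(0.706489) = 0.760646
x_6 = g(0.760646) = 0.724391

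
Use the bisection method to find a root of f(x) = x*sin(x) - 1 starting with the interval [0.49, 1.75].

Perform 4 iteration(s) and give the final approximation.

f(x) = x*sin(x) - 1
Initial interval: [0.49, 1.75]

Iteration 1:
  c_1 = (0.490000 + 1.750000)/2 = 1.120000
  f(c_1) = f(1.120000) = 0.008112
  f(a) × f(c) < 0, new interval: [0.490000, 1.120000]
Iteration 2:
  c_2 = (0.490000 + 1.120000)/2 = 0.805000
  f(c_2) = f(0.805000) = -0.419731
  f(a) × f(c) ≥ 0, new interval: [0.805000, 1.120000]
Iteration 3:
  c_3 = (0.805000 + 1.120000)/2 = 0.962500
  f(c_3) = f(0.962500) = -0.210151
  f(a) × f(c) ≥ 0, new interval: [0.962500, 1.120000]
Iteration 4:
  c_4 = (0.962500 + 1.120000)/2 = 1.041250
  f(c_4) = f(1.041250) = -0.101363
  f(a) × f(c) ≥ 0, new interval: [1.041250, 1.120000]

After 4 iteration(s), the approximation is c_4 = 1.041250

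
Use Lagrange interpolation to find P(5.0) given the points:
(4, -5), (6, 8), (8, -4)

Lagrange interpolation formula:
P(x) = Σ yᵢ × Lᵢ(x)
where Lᵢ(x) = Π_{j≠i} (x - xⱼ)/(xᵢ - xⱼ)

L_0(5.0) = (5.0 - 6)/(4 - 6) × (5.0 - 8)/(4 - 8) = 0.375000
L_1(5.0) = (5.0 - 4)/(6 - 4) × (5.0 - 8)/(6 - 8) = 0.750000
L_2(5.0) = (5.0 - 4)/(8 - 4) × (5.0 - 6)/(8 - 6) = -0.125000

P(5.0) = (-5)×L_0(5.0) + 8×L_1(5.0) + (-4)×L_2(5.0)
P(5.0) = 4.625000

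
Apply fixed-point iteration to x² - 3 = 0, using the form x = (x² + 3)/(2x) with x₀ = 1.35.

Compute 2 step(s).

Equation: x² - 3 = 0
Fixed-point form: x = (x² + 3)/(2x)
x₀ = 1.35

x_1 = g(1.350000) = 1.786111
x_2 = g(1.786111) = 1.732869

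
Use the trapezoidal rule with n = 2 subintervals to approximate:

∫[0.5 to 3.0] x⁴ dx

f(x) = x⁴
a = 0.5, b = 3.0, n = 2
h = (b - a)/n = 1.250000

Trapezoidal rule: (h/2)[f(x₀) + 2f(x₁) + 2f(x₂) + ... + f(xₙ)]

x_0 = 0.5000, f(x_0) = 0.062500, coefficient = 1
x_1 = 1.7500, f(x_1) = 9.378906, coefficient = 2
x_2 = 3.0000, f(x_2) = 81.000000, coefficient = 1

I ≈ (1.250000/2) × 99.820312 = 62.387695
Exact value: 48.593750
Error: 13.793945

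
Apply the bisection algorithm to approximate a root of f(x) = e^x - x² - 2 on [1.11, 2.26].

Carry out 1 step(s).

f(x) = e^x - x² - 2
Initial interval: [1.11, 2.26]

Iteration 1:
  c_1 = (1.110000 + 2.260000)/2 = 1.685000
  f(c_1) = f(1.685000) = 0.553226
  f(a) × f(c) < 0, new interval: [1.110000, 1.685000]

After 1 iteration(s), the approximation is c_1 = 1.685000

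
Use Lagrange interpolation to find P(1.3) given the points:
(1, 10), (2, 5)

Lagrange interpolation formula:
P(x) = Σ yᵢ × Lᵢ(x)
where Lᵢ(x) = Π_{j≠i} (x - xⱼ)/(xᵢ - xⱼ)

L_0(1.3) = (1.3 - 2)/(1 - 2) = 0.700000
L_1(1.3) = (1.3 - 1)/(2 - 1) = 0.300000

P(1.3) = 10×L_0(1.3) + 5×L_1(1.3)
P(1.3) = 8.500000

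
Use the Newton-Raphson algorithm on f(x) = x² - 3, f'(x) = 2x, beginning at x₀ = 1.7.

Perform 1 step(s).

f(x) = x² - 3
f'(x) = 2x
x₀ = 1.7

Newton-Raphson formula: x_{n+1} = x_n - f(x_n)/f'(x_n)

Iteration 1:
  f(1.700000) = -0.110000
  f'(1.700000) = 3.400000
  x_1 = 1.700000 - (-0.110000)/3.400000 = 1.732353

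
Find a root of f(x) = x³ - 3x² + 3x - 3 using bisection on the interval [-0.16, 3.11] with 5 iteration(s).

f(x) = x³ - 3x² + 3x - 3
Initial interval: [-0.16, 3.11]

Iteration 1:
  c_1 = (-0.160000 + 3.110000)/2 = 1.475000
  f(c_1) = f(1.475000) = -1.892828
  f(a) × f(c) ≥ 0, new interval: [1.475000, 3.110000]
Iteration 2:
  c_2 = (1.475000 + 3.110000)/2 = 2.292500
  f(c_2) = f(2.292500) = 0.159194
  f(a) × f(c) < 0, new interval: [1.475000, 2.292500]
Iteration 3:
  c_3 = (1.475000 + 2.292500)/2 = 1.883750
  f(c_3) = f(1.883750) = -1.309779
  f(a) × f(c) ≥ 0, new interval: [1.883750, 2.292500]
Iteration 4:
  c_4 = (1.883750 + 2.292500)/2 = 2.088125
  f(c_4) = f(2.088125) = -0.711643
  f(a) × f(c) ≥ 0, new interval: [2.088125, 2.292500]
Iteration 5:
  c_5 = (2.088125 + 2.292500)/2 = 2.190313
  f(c_5) = f(2.190313) = -0.313513
  f(a) × f(c) ≥ 0, new interval: [2.190313, 2.292500]

After 5 iteration(s), the approximation is c_5 = 2.190313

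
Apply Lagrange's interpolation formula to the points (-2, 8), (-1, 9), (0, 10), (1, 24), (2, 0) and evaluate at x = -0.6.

Lagrange interpolation formula:
P(x) = Σ yᵢ × Lᵢ(x)
where Lᵢ(x) = Π_{j≠i} (x - xⱼ)/(xᵢ - xⱼ)

L_0(-0.6) = (-0.6 - (-1))/(-2 - (-1)) × (-0.6 - 0)/(-2 - 0) × (-0.6 - 1)/(-2 - 1) × (-0.6 - 2)/(-2 - 2) = -0.041600
L_1(-0.6) = (-0.6 - (-2))/(-1 - (-2)) × (-0.6 - 0)/(-1 - 0) × (-0.6 - 1)/(-1 - 1) × (-0.6 - 2)/(-1 - 2) = 0.582400
L_2(-0.6) = (-0.6 - (-2))/(0 - (-2)) × (-0.6 - (-1))/(0 - (-1)) × (-0.6 - 1)/(0 - 1) × (-0.6 - 2)/(0 - 2) = 0.582400
L_3(-0.6) = (-0.6 - (-2))/(1 - (-2)) × (-0.6 - (-1))/(1 - (-1)) × (-0.6 - 0)/(1 - 0) × (-0.6 - 2)/(1 - 2) = -0.145600
L_4(-0.6) = (-0.6 - (-2))/(2 - (-2)) × (-0.6 - (-1))/(2 - (-1)) × (-0.6 - 0)/(2 - 0) × (-0.6 - 1)/(2 - 1) = 0.022400

P(-0.6) = 8×L_0(-0.6) + 9×L_1(-0.6) + 10×L_2(-0.6) + 24×L_3(-0.6) + 0×L_4(-0.6)
P(-0.6) = 7.238400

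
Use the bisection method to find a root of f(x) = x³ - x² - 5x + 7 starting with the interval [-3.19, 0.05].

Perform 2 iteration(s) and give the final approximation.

f(x) = x³ - x² - 5x + 7
Initial interval: [-3.19, 0.05]

Iteration 1:
  c_1 = (-3.190000 + 0.050000)/2 = -1.570000
  f(c_1) = f(-1.570000) = 8.515207
  f(a) × f(c) < 0, new interval: [-3.190000, -1.570000]
Iteration 2:
  c_2 = (-3.190000 + (-1.570000))/2 = -2.380000
  f(c_2) = f(-2.380000) = -0.245672
  f(a) × f(c) ≥ 0, new interval: [-2.380000, -1.570000]

After 2 iteration(s), the approximation is c_2 = -2.380000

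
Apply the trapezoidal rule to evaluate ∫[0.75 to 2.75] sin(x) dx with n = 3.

f(x) = sin(x)
a = 0.75, b = 2.75, n = 3
h = (b - a)/n = 0.666667

Trapezoidal rule: (h/2)[f(x₀) + 2f(x₁) + 2f(x₂) + ... + f(xₙ)]

x_0 = 0.7500, f(x_0) = 0.681639, coefficient = 1
x_1 = 1.4167, f(x_1) = 0.988146, coefficient = 2
x_2 = 2.0833, f(x_2) = 0.871503, coefficient = 2
x_3 = 2.7500, f(x_3) = 0.381661, coefficient = 1

I ≈ (0.666667/2) × 4.782597 = 1.594199
Exact value: 1.655991
Error: 0.061792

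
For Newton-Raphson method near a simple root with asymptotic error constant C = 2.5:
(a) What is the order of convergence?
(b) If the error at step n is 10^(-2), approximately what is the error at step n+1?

(a) Newton-Raphson has quadratic (order 2) convergence near simple roots.
    This means |e_{n+1}| ≈ C|e_n|².

(b) With |e_n| = 10^(-2) and C = 2.5:
    |e_{n+1}| ≈ 2.5 × (10^(-2))² = 2.5 × 10^(-4)

(a) 2 (quadratic); (b) |e_{n+1}| ≈ 2.500e-04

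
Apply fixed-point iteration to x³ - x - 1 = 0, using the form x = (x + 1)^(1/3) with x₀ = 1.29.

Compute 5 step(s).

Equation: x³ - x - 1 = 0
Fixed-point form: x = (x + 1)^(1/3)
x₀ = 1.29

x_1 = g(1.290000) = 1.318090
x_2 = g(1.318090) = 1.323458
x_3 = g(1.323458) = 1.324479
x_4 = g(1.324479) = 1.324672
x_5 = g(1.324672) = 1.324709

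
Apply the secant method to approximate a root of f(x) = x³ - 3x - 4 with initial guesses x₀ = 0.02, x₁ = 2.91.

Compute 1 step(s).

f(x) = x³ - 3x - 4
x₀ = 0.02, x₁ = 2.91

Secant formula: x_{n+1} = x_n - f(x_n)(x_n - x_{n-1})/(f(x_n) - f(x_{n-1}))

Iteration 1:
  f(0.020000) = -4.059992
  f(2.910000) = 11.912171
  x_2 = 2.910000 - 11.912171×(2.910000 - 0.020000)/(11.912171 - (-4.059992))
       = 0.754614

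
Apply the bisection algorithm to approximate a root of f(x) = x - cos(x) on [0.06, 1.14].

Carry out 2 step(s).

f(x) = x - cos(x)
Initial interval: [0.06, 1.14]

Iteration 1:
  c_1 = (0.060000 + 1.140000)/2 = 0.600000
  f(c_1) = f(0.600000) = -0.225336
  f(a) × f(c) ≥ 0, new interval: [0.600000, 1.140000]
Iteration 2:
  c_2 = (0.600000 + 1.140000)/2 = 0.870000
  f(c_2) = f(0.870000) = 0.225173
  f(a) × f(c) < 0, new interval: [0.600000, 0.870000]

After 2 iteration(s), the approximation is c_2 = 0.870000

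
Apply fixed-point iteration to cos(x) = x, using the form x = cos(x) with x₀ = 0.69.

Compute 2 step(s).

Equation: cos(x) = x
Fixed-point form: x = cos(x)
x₀ = 0.69

x_1 = g(0.690000) = 0.771246
x_2 = g(0.771246) = 0.717043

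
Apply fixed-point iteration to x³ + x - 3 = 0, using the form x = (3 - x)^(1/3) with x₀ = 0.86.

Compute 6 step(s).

Equation: x³ + x - 3 = 0
Fixed-point form: x = (3 - x)^(1/3)
x₀ = 0.86

x_1 = g(0.860000) = 1.288659
x_2 = g(1.288659) = 1.196131
x_3 = g(1.196131) = 1.217311
x_4 = g(1.217311) = 1.212528
x_5 = g(1.212528) = 1.213612
x_6 = g(1.213612) = 1.213366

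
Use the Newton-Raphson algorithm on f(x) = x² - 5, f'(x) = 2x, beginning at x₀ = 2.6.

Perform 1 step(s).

f(x) = x² - 5
f'(x) = 2x
x₀ = 2.6

Newton-Raphson formula: x_{n+1} = x_n - f(x_n)/f'(x_n)

Iteration 1:
  f(2.600000) = 1.760000
  f'(2.600000) = 5.200000
  x_1 = 2.600000 - 1.760000/5.200000 = 2.261538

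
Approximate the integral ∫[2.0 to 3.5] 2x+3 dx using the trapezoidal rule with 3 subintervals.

f(x) = 2x+3
a = 2.0, b = 3.5, n = 3
h = (b - a)/n = 0.500000

Trapezoidal rule: (h/2)[f(x₀) + 2f(x₁) + 2f(x₂) + ... + f(xₙ)]

x_0 = 2.0000, f(x_0) = 7.000000, coefficient = 1
x_1 = 2.5000, f(x_1) = 8.000000, coefficient = 2
x_2 = 3.0000, f(x_2) = 9.000000, coefficient = 2
x_3 = 3.5000, f(x_3) = 10.000000, coefficient = 1

I ≈ (0.500000/2) × 51.000000 = 12.750000
Exact value: 12.750000
Error: 0.000000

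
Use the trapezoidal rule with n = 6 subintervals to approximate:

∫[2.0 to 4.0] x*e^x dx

f(x) = x*e^x
a = 2.0, b = 4.0, n = 6
h = (b - a)/n = 0.333333

Trapezoidal rule: (h/2)[f(x₀) + 2f(x₁) + 2f(x₂) + ... + f(xₙ)]

x_0 = 2.0000, f(x_0) = 14.778112, coefficient = 1
x_1 = 2.3333, f(x_1) = 24.061937, coefficient = 2
x_2 = 2.6667, f(x_2) = 38.378443, coefficient = 2
x_3 = 3.0000, f(x_3) = 60.256611, coefficient = 2
x_4 = 3.3333, f(x_4) = 93.438750, coefficient = 2
x_5 = 3.6667, f(x_5) = 143.444708, coefficient = 2
x_6 = 4.0000, f(x_6) = 218.392600, coefficient = 1

I ≈ (0.333333/2) × 952.331608 = 158.721935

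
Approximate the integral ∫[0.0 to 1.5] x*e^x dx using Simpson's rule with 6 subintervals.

f(x) = x*e^x
a = 0.0, b = 1.5, n = 6
h = (b - a)/n = 0.250000

Simpson's rule: (h/3)[f(x₀) + 4f(x₁) + 2f(x₂) + ... + f(xₙ)]

x_0 = 0.0000, f(x_0) = 0.000000, coefficient = 1
x_1 = 0.2500, f(x_1) = 0.321006, coefficient = 4
x_2 = 0.5000, f(x_2) = 0.824361, coefficient = 2
x_3 = 0.7500, f(x_3) = 1.587750, coefficient = 4
x_4 = 1.0000, f(x_4) = 2.718282, coefficient = 2
x_5 = 1.2500, f(x_5) = 4.362929, coefficient = 4
x_6 = 1.5000, f(x_6) = 6.722534, coefficient = 1

I ≈ (0.250000/3) × 38.894559 = 3.241213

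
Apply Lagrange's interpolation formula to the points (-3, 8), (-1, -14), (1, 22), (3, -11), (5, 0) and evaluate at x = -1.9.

Lagrange interpolation formula:
P(x) = Σ yᵢ × Lᵢ(x)
where Lᵢ(x) = Π_{j≠i} (x - xⱼ)/(xᵢ - xⱼ)

L_0(-1.9) = (-1.9 - (-1))/(-3 - (-1)) × (-1.9 - 1)/(-3 - 1) × (-1.9 - 3)/(-3 - 3) × (-1.9 - 5)/(-3 - 5) = 0.229802
L_1(-1.9) = (-1.9 - (-3))/(-1 - (-3)) × (-1.9 - 1)/(-1 - 1) × (-1.9 - 3)/(-1 - 3) × (-1.9 - 5)/(-1 - 5) = 1.123478
L_2(-1.9) = (-1.9 - (-3))/(1 - (-3)) × (-1.9 - (-1))/(1 - (-1)) × (-1.9 - 3)/(1 - 3) × (-1.9 - 5)/(1 - 5) = -0.522998
L_3(-1.9) = (-1.9 - (-3))/(3 - (-3)) × (-1.9 - (-1))/(3 - (-1)) × (-1.9 - 1)/(3 - 1) × (-1.9 - 5)/(3 - 5) = 0.206353
L_4(-1.9) = (-1.9 - (-3))/(5 - (-3)) × (-1.9 - (-1))/(5 - (-1)) × (-1.9 - 1)/(5 - 1) × (-1.9 - 3)/(5 - 3) = -0.036635

P(-1.9) = 8×L_0(-1.9) + (-14)×L_1(-1.9) + 22×L_2(-1.9) + (-11)×L_3(-1.9) + 0×L_4(-1.9)
P(-1.9) = -27.666125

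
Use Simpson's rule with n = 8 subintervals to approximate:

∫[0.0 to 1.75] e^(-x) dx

f(x) = e^(-x)
a = 0.0, b = 1.75, n = 8
h = (b - a)/n = 0.218750

Simpson's rule: (h/3)[f(x₀) + 4f(x₁) + 2f(x₂) + ... + f(xₙ)]

x_0 = 0.0000, f(x_0) = 1.000000, coefficient = 1
x_1 = 0.2188, f(x_1) = 0.803523, coefficient = 4
x_2 = 0.4375, f(x_2) = 0.645649, coefficient = 2
x_3 = 0.6562, f(x_3) = 0.518793, coefficient = 4
x_4 = 0.8750, f(x_4) = 0.416862, coefficient = 2
x_5 = 1.0938, f(x_5) = 0.334958, coefficient = 4
x_6 = 1.3125, f(x_6) = 0.269146, coefficient = 2
x_7 = 1.5312, f(x_7) = 0.216265, coefficient = 4
x_8 = 1.7500, f(x_8) = 0.173774, coefficient = 1

I ≈ (0.218750/3) × 11.331244 = 0.826237
Exact value: 0.826226
Error: 0.000010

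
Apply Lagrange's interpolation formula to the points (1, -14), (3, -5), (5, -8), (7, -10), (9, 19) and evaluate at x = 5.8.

Lagrange interpolation formula:
P(x) = Σ yᵢ × Lᵢ(x)
where Lᵢ(x) = Π_{j≠i} (x - xⱼ)/(xᵢ - xⱼ)

L_0(5.8) = (5.8 - 3)/(1 - 3) × (5.8 - 5)/(1 - 5) × (5.8 - 7)/(1 - 7) × (5.8 - 9)/(1 - 9) = 0.022400
L_1(5.8) = (5.8 - 1)/(3 - 1) × (5.8 - 5)/(3 - 5) × (5.8 - 7)/(3 - 7) × (5.8 - 9)/(3 - 9) = -0.153600
L_2(5.8) = (5.8 - 1)/(5 - 1) × (5.8 - 3)/(5 - 3) × (5.8 - 7)/(5 - 7) × (5.8 - 9)/(5 - 9) = 0.806400
L_3(5.8) = (5.8 - 1)/(7 - 1) × (5.8 - 3)/(7 - 3) × (5.8 - 5)/(7 - 5) × (5.8 - 9)/(7 - 9) = 0.358400
L_4(5.8) = (5.8 - 1)/(9 - 1) × (5.8 - 3)/(9 - 3) × (5.8 - 5)/(9 - 5) × (5.8 - 7)/(9 - 7) = -0.033600

P(5.8) = (-14)×L_0(5.8) + (-5)×L_1(5.8) + (-8)×L_2(5.8) + (-10)×L_3(5.8) + 19×L_4(5.8)
P(5.8) = -10.219200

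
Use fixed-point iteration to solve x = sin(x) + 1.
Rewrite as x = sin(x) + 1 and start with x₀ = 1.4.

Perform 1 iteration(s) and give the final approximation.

Equation: x = sin(x) + 1
Fixed-point form: x = sin(x) + 1
x₀ = 1.4

x_1 = g(1.400000) = 1.985450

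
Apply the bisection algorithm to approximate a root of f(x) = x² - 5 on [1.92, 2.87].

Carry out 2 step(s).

f(x) = x² - 5
Initial interval: [1.92, 2.87]

Iteration 1:
  c_1 = (1.920000 + 2.870000)/2 = 2.395000
  f(c_1) = f(2.395000) = 0.736025
  f(a) × f(c) < 0, new interval: [1.920000, 2.395000]
Iteration 2:
  c_2 = (1.920000 + 2.395000)/2 = 2.157500
  f(c_2) = f(2.157500) = -0.345194
  f(a) × f(c) ≥ 0, new interval: [2.157500, 2.395000]

After 2 iteration(s), the approximation is c_2 = 2.157500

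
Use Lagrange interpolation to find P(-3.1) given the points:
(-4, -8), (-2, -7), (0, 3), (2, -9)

Lagrange interpolation formula:
P(x) = Σ yᵢ × Lᵢ(x)
where Lᵢ(x) = Π_{j≠i} (x - xⱼ)/(xᵢ - xⱼ)

L_0(-3.1) = (-3.1 - (-2))/(-4 - (-2)) × (-3.1 - 0)/(-4 - 0) × (-3.1 - 2)/(-4 - 2) = 0.362313
L_1(-3.1) = (-3.1 - (-4))/(-2 - (-4)) × (-3.1 - 0)/(-2 - 0) × (-3.1 - 2)/(-2 - 2) = 0.889312
L_2(-3.1) = (-3.1 - (-4))/(0 - (-4)) × (-3.1 - (-2))/(0 - (-2)) × (-3.1 - 2)/(0 - 2) = -0.315562
L_3(-3.1) = (-3.1 - (-4))/(2 - (-4)) × (-3.1 - (-2))/(2 - (-2)) × (-3.1 - 0)/(2 - 0) = 0.063938

P(-3.1) = (-8)×L_0(-3.1) + (-7)×L_1(-3.1) + 3×L_2(-3.1) + (-9)×L_3(-3.1)
P(-3.1) = -10.645812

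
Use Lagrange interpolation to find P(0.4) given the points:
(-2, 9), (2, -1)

Lagrange interpolation formula:
P(x) = Σ yᵢ × Lᵢ(x)
where Lᵢ(x) = Π_{j≠i} (x - xⱼ)/(xᵢ - xⱼ)

L_0(0.4) = (0.4 - 2)/(-2 - 2) = 0.400000
L_1(0.4) = (0.4 - (-2))/(2 - (-2)) = 0.600000

P(0.4) = 9×L_0(0.4) + (-1)×L_1(0.4)
P(0.4) = 3.000000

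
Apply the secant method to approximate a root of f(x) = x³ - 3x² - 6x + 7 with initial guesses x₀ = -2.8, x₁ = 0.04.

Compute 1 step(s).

f(x) = x³ - 3x² - 6x + 7
x₀ = -2.8, x₁ = 0.04

Secant formula: x_{n+1} = x_n - f(x_n)(x_n - x_{n-1})/(f(x_n) - f(x_{n-1}))

Iteration 1:
  f(-2.800000) = -21.672000
  f(0.040000) = 6.755264
  x_2 = 0.040000 - 6.755264×(0.040000 - (-2.800000))/(6.755264 - (-21.672000))
       = -0.634879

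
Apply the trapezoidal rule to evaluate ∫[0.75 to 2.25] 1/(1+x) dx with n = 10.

f(x) = 1/(1+x)
a = 0.75, b = 2.25, n = 10
h = (b - a)/n = 0.150000

Trapezoidal rule: (h/2)[f(x₀) + 2f(x₁) + 2f(x₂) + ... + f(xₙ)]

x_0 = 0.7500, f(x_0) = 0.571429, coefficient = 1
x_1 = 0.9000, f(x_1) = 0.526316, coefficient = 2
x_2 = 1.0500, f(x_2) = 0.487805, coefficient = 2
x_3 = 1.2000, f(x_3) = 0.454545, coefficient = 2
x_4 = 1.3500, f(x_4) = 0.425532, coefficient = 2
x_5 = 1.5000, f(x_5) = 0.400000, coefficient = 2
x_6 = 1.6500, f(x_6) = 0.377358, coefficient = 2
x_7 = 1.8000, f(x_7) = 0.357143, coefficient = 2
x_8 = 1.9500, f(x_8) = 0.338983, coefficient = 2
x_9 = 2.1000, f(x_9) = 0.322581, coefficient = 2
x_10 = 2.2500, f(x_10) = 0.307692, coefficient = 1

I ≈ (0.150000/2) × 8.259647 = 0.619474
Exact value: 0.619039
Error: 0.000434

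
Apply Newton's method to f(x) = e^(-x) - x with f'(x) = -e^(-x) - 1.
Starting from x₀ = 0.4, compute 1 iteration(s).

f(x) = e^(-x) - x
f'(x) = -e^(-x) - 1
x₀ = 0.4

Newton-Raphson formula: x_{n+1} = x_n - f(x_n)/f'(x_n)

Iteration 1:
  f(0.400000) = 0.270320
  f'(0.400000) = -1.670320
  x_1 = 0.400000 - 0.270320/(-1.670320) = 0.561837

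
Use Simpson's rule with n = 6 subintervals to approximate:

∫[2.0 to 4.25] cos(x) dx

f(x) = cos(x)
a = 2.0, b = 4.25, n = 6
h = (b - a)/n = 0.375000

Simpson's rule: (h/3)[f(x₀) + 4f(x₁) + 2f(x₂) + ... + f(xₙ)]

x_0 = 2.0000, f(x_0) = -0.416147, coefficient = 1
x_1 = 2.3750, f(x_1) = -0.720278, coefficient = 4
x_2 = 2.7500, f(x_2) = -0.924302, coefficient = 2
x_3 = 3.1250, f(x_3) = -0.999862, coefficient = 4
x_4 = 3.5000, f(x_4) = -0.936457, coefficient = 2
x_5 = 3.8750, f(x_5) = -0.742898, coefficient = 4
x_6 = 4.2500, f(x_6) = -0.446087, coefficient = 1

I ≈ (0.375000/3) × -14.435907 = -1.804488
Exact value: -1.804287
Error: 0.000202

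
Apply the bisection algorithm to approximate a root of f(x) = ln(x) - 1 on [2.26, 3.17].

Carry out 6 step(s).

f(x) = ln(x) - 1
Initial interval: [2.26, 3.17]

Iteration 1:
  c_1 = (2.260000 + 3.170000)/2 = 2.715000
  f(c_1) = f(2.715000) = -0.001208
  f(a) × f(c) ≥ 0, new interval: [2.715000, 3.170000]
Iteration 2:
  c_2 = (2.715000 + 3.170000)/2 = 2.942500
  f(c_2) = f(2.942500) = 0.079260
  f(a) × f(c) < 0, new interval: [2.715000, 2.942500]
Iteration 3:
  c_3 = (2.715000 + 2.942500)/2 = 2.828750
  f(c_3) = f(2.828750) = 0.039835
  f(a) × f(c) < 0, new interval: [2.715000, 2.828750]
Iteration 4:
  c_4 = (2.715000 + 2.828750)/2 = 2.771875
  f(c_4) = f(2.771875) = 0.019524
  f(a) × f(c) < 0, new interval: [2.715000, 2.771875]
Iteration 5:
  c_5 = (2.715000 + 2.771875)/2 = 2.743437
  f(c_5) = f(2.743437) = 0.009212
  f(a) × f(c) < 0, new interval: [2.715000, 2.743437]
Iteration 6:
  c_6 = (2.715000 + 2.743437)/2 = 2.729219
  f(c_6) = f(2.729219) = 0.004015
  f(a) × f(c) < 0, new interval: [2.715000, 2.729219]

After 6 iteration(s), the approximation is c_6 = 2.729219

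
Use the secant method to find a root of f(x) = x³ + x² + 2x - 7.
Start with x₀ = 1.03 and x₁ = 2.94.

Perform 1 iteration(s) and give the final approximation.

f(x) = x³ + x² + 2x - 7
x₀ = 1.03, x₁ = 2.94

Secant formula: x_{n+1} = x_n - f(x_n)(x_n - x_{n-1})/(f(x_n) - f(x_{n-1}))

Iteration 1:
  f(1.030000) = -2.786373
  f(2.940000) = 32.935784
  x_2 = 2.940000 - 32.935784×(2.940000 - 1.030000)/(32.935784 - (-2.786373))
       = 1.178982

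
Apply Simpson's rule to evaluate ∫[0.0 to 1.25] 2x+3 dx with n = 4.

f(x) = 2x+3
a = 0.0, b = 1.25, n = 4
h = (b - a)/n = 0.312500

Simpson's rule: (h/3)[f(x₀) + 4f(x₁) + 2f(x₂) + ... + f(xₙ)]

x_0 = 0.0000, f(x_0) = 3.000000, coefficient = 1
x_1 = 0.3125, f(x_1) = 3.625000, coefficient = 4
x_2 = 0.6250, f(x_2) = 4.250000, coefficient = 2
x_3 = 0.9375, f(x_3) = 4.875000, coefficient = 4
x_4 = 1.2500, f(x_4) = 5.500000, coefficient = 1

I ≈ (0.312500/3) × 51.000000 = 5.312500
Exact value: 5.312500
Error: 0.000000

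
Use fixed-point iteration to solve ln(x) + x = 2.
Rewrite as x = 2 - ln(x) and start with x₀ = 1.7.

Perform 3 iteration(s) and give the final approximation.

Equation: ln(x) + x = 2
Fixed-point form: x = 2 - ln(x)
x₀ = 1.7

x_1 = g(1.700000) = 1.469372
x_2 = g(1.469372) = 1.615165
x_3 = g(1.615165) = 1.520563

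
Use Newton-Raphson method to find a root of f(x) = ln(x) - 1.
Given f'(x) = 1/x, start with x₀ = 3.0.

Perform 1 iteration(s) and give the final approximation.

f(x) = ln(x) - 1
f'(x) = 1/x
x₀ = 3.0

Newton-Raphson formula: x_{n+1} = x_n - f(x_n)/f'(x_n)

Iteration 1:
  f(3.000000) = 0.098612
  f'(3.000000) = 0.333333
  x_1 = 3.000000 - 0.098612/0.333333 = 2.704163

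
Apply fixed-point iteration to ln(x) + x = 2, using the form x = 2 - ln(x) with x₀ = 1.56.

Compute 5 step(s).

Equation: ln(x) + x = 2
Fixed-point form: x = 2 - ln(x)
x₀ = 1.56

x_1 = g(1.560000) = 1.555314
x_2 = g(1.555314) = 1.558322
x_3 = g(1.558322) = 1.556390
x_4 = g(1.556390) = 1.557631
x_5 = g(1.557631) = 1.556834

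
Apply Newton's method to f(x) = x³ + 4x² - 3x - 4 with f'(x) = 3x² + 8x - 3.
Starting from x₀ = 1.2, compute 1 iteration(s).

f(x) = x³ + 4x² - 3x - 4
f'(x) = 3x² + 8x - 3
x₀ = 1.2

Newton-Raphson formula: x_{n+1} = x_n - f(x_n)/f'(x_n)

Iteration 1:
  f(1.200000) = -0.112000
  f'(1.200000) = 10.920000
  x_1 = 1.200000 - (-0.112000)/10.920000 = 1.210256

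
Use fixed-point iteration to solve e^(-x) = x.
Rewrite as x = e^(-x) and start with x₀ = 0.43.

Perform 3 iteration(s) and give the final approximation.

Equation: e^(-x) = x
Fixed-point form: x = e^(-x)
x₀ = 0.43

x_1 = g(0.430000) = 0.650509
x_2 = g(0.650509) = 0.521780
x_3 = g(0.521780) = 0.593463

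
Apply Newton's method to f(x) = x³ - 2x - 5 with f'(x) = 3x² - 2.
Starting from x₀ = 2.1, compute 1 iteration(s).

f(x) = x³ - 2x - 5
f'(x) = 3x² - 2
x₀ = 2.1

Newton-Raphson formula: x_{n+1} = x_n - f(x_n)/f'(x_n)

Iteration 1:
  f(2.100000) = 0.061000
  f'(2.100000) = 11.230000
  x_1 = 2.100000 - 0.061000/11.230000 = 2.094568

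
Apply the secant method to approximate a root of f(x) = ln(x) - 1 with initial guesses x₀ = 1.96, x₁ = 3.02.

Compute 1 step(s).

f(x) = ln(x) - 1
x₀ = 1.96, x₁ = 3.02

Secant formula: x_{n+1} = x_n - f(x_n)(x_n - x_{n-1})/(f(x_n) - f(x_{n-1}))

Iteration 1:
  f(1.960000) = -0.327056
  f(3.020000) = 0.105257
  x_2 = 3.020000 - 0.105257×(3.020000 - 1.960000)/(0.105257 - (-0.327056))
       = 2.761918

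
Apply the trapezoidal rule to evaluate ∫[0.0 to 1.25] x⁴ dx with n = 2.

f(x) = x⁴
a = 0.0, b = 1.25, n = 2
h = (b - a)/n = 0.625000

Trapezoidal rule: (h/2)[f(x₀) + 2f(x₁) + 2f(x₂) + ... + f(xₙ)]

x_0 = 0.0000, f(x_0) = 0.000000, coefficient = 1
x_1 = 0.6250, f(x_1) = 0.152588, coefficient = 2
x_2 = 1.2500, f(x_2) = 2.441406, coefficient = 1

I ≈ (0.625000/2) × 2.746582 = 0.858307
Exact value: 0.610352
Error: 0.247955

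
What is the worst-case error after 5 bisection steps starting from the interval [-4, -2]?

Bisection error bound: |error| ≤ (b-a)/2^n
|error| ≤ (-2 - (-4))/2^5 = 2/2^5
|error| ≤ 0.0625000000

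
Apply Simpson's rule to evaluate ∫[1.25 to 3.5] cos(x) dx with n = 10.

f(x) = cos(x)
a = 1.25, b = 3.5, n = 10
h = (b - a)/n = 0.225000

Simpson's rule: (h/3)[f(x₀) + 4f(x₁) + 2f(x₂) + ... + f(xₙ)]

x_0 = 1.2500, f(x_0) = 0.315322, coefficient = 1
x_1 = 1.4750, f(x_1) = 0.095650, coefficient = 4
x_2 = 1.7000, f(x_2) = -0.128844, coefficient = 2
x_3 = 1.9250, f(x_3) = -0.346844, coefficient = 4
x_4 = 2.1500, f(x_4) = -0.547358, coefficient = 2
x_5 = 2.3750, f(x_5) = -0.720278, coefficient = 4
x_6 = 2.6000, f(x_6) = -0.856889, coefficient = 2
x_7 = 2.8250, f(x_7) = -0.950302, coefficient = 4
x_8 = 3.0500, f(x_8) = -0.995808, coefficient = 2
x_9 = 3.2750, f(x_9) = -0.991114, coefficient = 4
x_10 = 3.5000, f(x_10) = -0.936457, coefficient = 1

I ≈ (0.225000/3) × -17.330486 = -1.299786
Exact value: -1.299768
Error: 0.000019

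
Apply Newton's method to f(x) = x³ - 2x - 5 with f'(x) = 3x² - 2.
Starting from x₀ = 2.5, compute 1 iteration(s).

f(x) = x³ - 2x - 5
f'(x) = 3x² - 2
x₀ = 2.5

Newton-Raphson formula: x_{n+1} = x_n - f(x_n)/f'(x_n)

Iteration 1:
  f(2.500000) = 5.625000
  f'(2.500000) = 16.750000
  x_1 = 2.500000 - 5.625000/16.750000 = 2.164179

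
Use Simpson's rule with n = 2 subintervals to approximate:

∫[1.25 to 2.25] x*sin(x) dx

f(x) = x*sin(x)
a = 1.25, b = 2.25, n = 2
h = (b - a)/n = 0.500000

Simpson's rule: (h/3)[f(x₀) + 4f(x₁) + 2f(x₂) + ... + f(xₙ)]

x_0 = 1.2500, f(x_0) = 1.186231, coefficient = 1
x_1 = 1.7500, f(x_1) = 1.721975, coefficient = 4
x_2 = 2.2500, f(x_2) = 1.750665, coefficient = 1

I ≈ (0.500000/3) × 9.824797 = 1.637466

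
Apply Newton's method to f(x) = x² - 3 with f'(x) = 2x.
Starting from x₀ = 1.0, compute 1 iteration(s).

f(x) = x² - 3
f'(x) = 2x
x₀ = 1.0

Newton-Raphson formula: x_{n+1} = x_n - f(x_n)/f'(x_n)

Iteration 1:
  f(1.000000) = -2.000000
  f'(1.000000) = 2.000000
  x_1 = 1.000000 - (-2.000000)/2.000000 = 2.000000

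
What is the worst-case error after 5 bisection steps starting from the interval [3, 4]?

Bisection error bound: |error| ≤ (b-a)/2^n
|error| ≤ (4 - 3)/2^5 = 1/2^5
|error| ≤ 0.0312500000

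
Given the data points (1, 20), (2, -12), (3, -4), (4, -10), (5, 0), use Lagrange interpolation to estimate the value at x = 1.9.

Lagrange interpolation formula:
P(x) = Σ yᵢ × Lᵢ(x)
where Lᵢ(x) = Π_{j≠i} (x - xⱼ)/(xᵢ - xⱼ)

L_0(1.9) = (1.9 - 2)/(1 - 2) × (1.9 - 3)/(1 - 3) × (1.9 - 4)/(1 - 4) × (1.9 - 5)/(1 - 5) = 0.029838
L_1(1.9) = (1.9 - 1)/(2 - 1) × (1.9 - 3)/(2 - 3) × (1.9 - 4)/(2 - 4) × (1.9 - 5)/(2 - 5) = 1.074150
L_2(1.9) = (1.9 - 1)/(3 - 1) × (1.9 - 2)/(3 - 2) × (1.9 - 4)/(3 - 4) × (1.9 - 5)/(3 - 5) = -0.146475
L_3(1.9) = (1.9 - 1)/(4 - 1) × (1.9 - 2)/(4 - 2) × (1.9 - 3)/(4 - 3) × (1.9 - 5)/(4 - 5) = 0.051150
L_4(1.9) = (1.9 - 1)/(5 - 1) × (1.9 - 2)/(5 - 2) × (1.9 - 3)/(5 - 3) × (1.9 - 4)/(5 - 4) = -0.008663

P(1.9) = 20×L_0(1.9) + (-12)×L_1(1.9) + (-4)×L_2(1.9) + (-10)×L_3(1.9) + 0×L_4(1.9)
P(1.9) = -12.218650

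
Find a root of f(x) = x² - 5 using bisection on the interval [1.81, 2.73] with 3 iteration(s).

f(x) = x² - 5
Initial interval: [1.81, 2.73]

Iteration 1:
  c_1 = (1.810000 + 2.730000)/2 = 2.270000
  f(c_1) = f(2.270000) = 0.152900
  f(a) × f(c) < 0, new interval: [1.810000, 2.270000]
Iteration 2:
  c_2 = (1.810000 + 2.270000)/2 = 2.040000
  f(c_2) = f(2.040000) = -0.838400
  f(a) × f(c) ≥ 0, new interval: [2.040000, 2.270000]
Iteration 3:
  c_3 = (2.040000 + 2.270000)/2 = 2.155000
  f(c_3) = f(2.155000) = -0.355975
  f(a) × f(c) ≥ 0, new interval: [2.155000, 2.270000]

After 3 iteration(s), the approximation is c_3 = 2.155000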